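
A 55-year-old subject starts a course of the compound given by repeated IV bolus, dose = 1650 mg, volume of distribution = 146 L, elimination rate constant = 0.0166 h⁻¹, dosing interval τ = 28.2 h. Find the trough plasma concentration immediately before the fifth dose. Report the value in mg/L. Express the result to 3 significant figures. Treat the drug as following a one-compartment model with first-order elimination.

C₀ per dose = Dose / Vd = 1650 / 146 = 11.30 mg/L
Fraction remaining after one interval: r = e^(−kτ) = e^(−0.01660 × 28.2) = 0.6262
Before dose 5, 4 doses have been given (aged 1τ, 2τ, 3τ, 4τ).
C_trough = C₀ × (r + r² + … + r^4) = C₀ × r(1−r^4)/(1−r)
        = 11.30 × 0.6262 × (1 − 0.1538) / (1 − 0.6262) = 16.02 mg/L

16.0 mg/L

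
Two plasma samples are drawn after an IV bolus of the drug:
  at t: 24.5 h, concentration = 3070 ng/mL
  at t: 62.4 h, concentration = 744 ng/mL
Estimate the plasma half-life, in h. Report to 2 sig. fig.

k = ln(C₁/C₂) / (t₂ − t₁) = ln(3070/744) / (62.4 − 24.5)
  = 1.417 / 37.90 = 0.03739 h⁻¹
t½ = ln2 / k = 0.693147 / 0.03739 = 18.54 h

19 h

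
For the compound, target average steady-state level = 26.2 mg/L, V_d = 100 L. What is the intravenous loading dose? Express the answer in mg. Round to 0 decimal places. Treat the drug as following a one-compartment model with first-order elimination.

2620 mg

LD = Css × Vd = 26.2 × 100 = 2620 mg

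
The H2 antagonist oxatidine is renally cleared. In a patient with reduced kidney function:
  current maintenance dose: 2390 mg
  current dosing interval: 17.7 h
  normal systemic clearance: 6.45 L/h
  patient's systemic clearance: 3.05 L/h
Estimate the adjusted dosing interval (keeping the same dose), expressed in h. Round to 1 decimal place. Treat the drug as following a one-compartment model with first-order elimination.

37.4 h

To keep the same average steady-state level, dosing rate must scale with clearance.
CL ratio = 3.05 / 6.45 = 0.4729
New interval (same dose) = 17.7 / 0.4729 = 37.43 h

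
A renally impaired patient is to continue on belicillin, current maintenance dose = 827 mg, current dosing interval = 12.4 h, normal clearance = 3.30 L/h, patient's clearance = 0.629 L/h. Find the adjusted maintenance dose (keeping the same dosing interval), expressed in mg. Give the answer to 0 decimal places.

To keep the same average steady-state level, dosing rate must scale with clearance.
CL ratio = 0.629 / 3.30 = 0.1906
New dose (same interval) = 827 × 0.1906 = 157.6 mg

158 mg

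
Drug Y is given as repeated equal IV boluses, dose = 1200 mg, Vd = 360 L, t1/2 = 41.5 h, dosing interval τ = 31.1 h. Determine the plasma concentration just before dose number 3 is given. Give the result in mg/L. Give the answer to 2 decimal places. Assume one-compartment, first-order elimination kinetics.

3.16 mg/L

C₀ per dose = Dose / Vd = 1200 / 360 = 3.333 mg/L
k = ln2 / t½ = 0.693147 / 41.5 = 0.01670 h⁻¹
Fraction remaining after one interval: r = e^(−kτ) = e^(−0.01670 × 31.1) = 0.5949
Before dose 3, 2 doses have been given (aged 1τ, 2τ).
C_trough = C₀ × (r + r²) = 3.333 × (0.5949 + 0.3539) = 3.162 mg/L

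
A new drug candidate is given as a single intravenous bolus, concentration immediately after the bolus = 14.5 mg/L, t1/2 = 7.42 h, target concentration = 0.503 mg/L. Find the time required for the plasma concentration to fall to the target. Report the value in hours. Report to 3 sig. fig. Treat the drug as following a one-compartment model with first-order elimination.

k = ln2 / t½ = 0.693147 / 7.42 = 0.09342 h⁻¹
t = ln(C₀ / C) / k = ln(14.50 / 0.503) / 0.09342
  = ln(28.83) / 0.09342 = 3.361 / 0.09342 = 35.98 h

36.0 h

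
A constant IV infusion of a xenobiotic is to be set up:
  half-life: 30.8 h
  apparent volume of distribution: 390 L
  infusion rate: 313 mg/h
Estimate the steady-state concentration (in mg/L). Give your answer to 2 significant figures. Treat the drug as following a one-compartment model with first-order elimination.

k = ln2 / t½ = 0.693147 / 30.8 = 0.02250 h⁻¹
CL = k × Vd = 0.02250 × 390 = 8.775 L/h
At steady state Css = R₀ / CL = 313 / 8.775 = 35.67 mg/L

36 mg/L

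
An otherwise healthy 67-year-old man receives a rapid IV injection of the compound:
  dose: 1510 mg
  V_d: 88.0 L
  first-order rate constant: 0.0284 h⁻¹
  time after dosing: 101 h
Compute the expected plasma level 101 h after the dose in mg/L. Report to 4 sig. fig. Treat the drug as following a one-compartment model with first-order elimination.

C₀ = Dose / Vd = 1510 / 88.0 = 17.16 mg/L
C = C₀ · e^(−k·t) = 17.16 × e^(−0.02840 × 101)
  = 17.16 × 0.05679 = 0.9745 mg/L

0.9745 mg/L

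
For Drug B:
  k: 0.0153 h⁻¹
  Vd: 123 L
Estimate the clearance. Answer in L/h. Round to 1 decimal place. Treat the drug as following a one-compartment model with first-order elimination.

CL = k × Vd = 0.0153 × 123 = 1.882 L/h

1.9 L/h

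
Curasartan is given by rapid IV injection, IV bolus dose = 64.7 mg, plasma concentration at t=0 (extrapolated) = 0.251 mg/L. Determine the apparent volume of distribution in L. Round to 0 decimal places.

258 L

Vd = Dose / C₀ = 64.70 / 0.251 = 257.8 L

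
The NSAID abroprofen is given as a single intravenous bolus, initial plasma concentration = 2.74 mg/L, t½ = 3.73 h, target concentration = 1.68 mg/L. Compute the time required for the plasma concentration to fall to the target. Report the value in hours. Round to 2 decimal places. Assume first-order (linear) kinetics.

k = ln2 / t½ = 0.693147 / 3.73 = 0.1858 h⁻¹
t = ln(C₀ / C) / k = ln(2.740 / 1.68) / 0.1858
  = ln(1.631) / 0.1858 = 0.4892 / 0.1858 = 2.633 h

2.63 h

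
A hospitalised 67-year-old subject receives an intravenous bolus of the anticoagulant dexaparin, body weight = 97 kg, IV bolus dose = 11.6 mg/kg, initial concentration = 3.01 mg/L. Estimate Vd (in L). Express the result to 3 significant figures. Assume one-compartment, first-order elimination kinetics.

Dose = 11.6 × 97 = 1125 mg
Vd = Dose / C₀ = 1125 / 3.01 = 373.8 L

374 L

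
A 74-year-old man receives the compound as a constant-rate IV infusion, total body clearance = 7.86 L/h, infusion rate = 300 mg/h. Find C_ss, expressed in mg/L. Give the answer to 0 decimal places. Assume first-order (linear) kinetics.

At steady state Css = R₀ / CL = 300 / 7.860 = 38.17 mg/L

38 mg/L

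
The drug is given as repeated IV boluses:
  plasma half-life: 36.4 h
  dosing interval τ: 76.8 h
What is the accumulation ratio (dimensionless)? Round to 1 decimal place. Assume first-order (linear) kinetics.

k = ln2 / t½ = 0.693147 / 36.4 = 0.01904 h⁻¹
e^(−kτ) = e^(−0.01904 × 76.8) = 0.2317
Accumulation ratio R = 1 / (1 − e^(−kτ)) = 1 / (1 − 0.2317) = 1.302

1.3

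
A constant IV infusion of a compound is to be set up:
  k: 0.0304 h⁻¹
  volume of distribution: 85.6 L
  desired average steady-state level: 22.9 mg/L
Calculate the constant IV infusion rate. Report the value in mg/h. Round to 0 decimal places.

60 mg/h

CL = k × Vd = 0.03040 × 85.6 = 2.602 L/h
At steady state, infusion rate R₀ = Css × CL = 22.9 × 2.602 = 59.59 mg/h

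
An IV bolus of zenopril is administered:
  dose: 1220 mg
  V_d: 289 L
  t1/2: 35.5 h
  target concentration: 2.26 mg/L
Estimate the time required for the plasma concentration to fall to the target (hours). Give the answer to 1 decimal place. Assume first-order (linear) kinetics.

32.0 h

C₀ = Dose / Vd = 1220 / 289 = 4.221 mg/L
k = ln2 / t½ = 0.693147 / 35.5 = 0.01953 h⁻¹
t = ln(C₀ / C) / k = ln(4.221 / 2.26) / 0.01953
  = ln(1.868) / 0.01953 = 0.6249 / 0.01953 = 32.00 h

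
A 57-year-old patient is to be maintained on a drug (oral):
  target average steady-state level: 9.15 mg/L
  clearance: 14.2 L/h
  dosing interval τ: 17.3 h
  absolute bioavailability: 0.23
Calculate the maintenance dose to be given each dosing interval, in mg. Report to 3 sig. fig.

9770 mg

At steady state, F × (Dose/τ) = Css × CL.
Dose = Css × CL × τ / F = 9.15 × 14.20 × 17.3 / 0.23 = 9773 mg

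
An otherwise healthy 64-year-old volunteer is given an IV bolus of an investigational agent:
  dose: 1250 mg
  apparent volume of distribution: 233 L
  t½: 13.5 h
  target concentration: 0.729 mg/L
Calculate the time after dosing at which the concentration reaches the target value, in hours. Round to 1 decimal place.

38.9 h

C₀ = Dose / Vd = 1250 / 233 = 5.365 mg/L
k = ln2 / t½ = 0.693147 / 13.5 = 0.05134 h⁻¹
t = ln(C₀ / C) / k = ln(5.365 / 0.729) / 0.05134
  = ln(7.359) / 0.05134 = 1.996 / 0.05134 = 38.88 h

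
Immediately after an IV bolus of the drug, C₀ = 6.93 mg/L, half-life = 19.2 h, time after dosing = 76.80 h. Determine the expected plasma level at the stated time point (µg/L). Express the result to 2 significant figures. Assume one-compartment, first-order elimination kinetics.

430 µg/L

k = ln2 / t½ = 0.693147 / 19.2 = 0.03610 h⁻¹
t / t½ = 76.80 / 19.2 = 4 half-lives
C = C₀ × (1/2)^4 = 6.930 × 0.06250 = 0.4331 mg/L
Convert: 0.4331 mg/L × 1000 = 433.1 µg/L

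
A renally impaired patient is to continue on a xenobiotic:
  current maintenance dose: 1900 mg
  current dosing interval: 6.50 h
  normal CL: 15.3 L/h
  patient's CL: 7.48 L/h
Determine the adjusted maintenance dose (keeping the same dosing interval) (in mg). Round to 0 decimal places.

929 mg

To keep the same average steady-state level, dosing rate must scale with clearance.
CL ratio = 7.48 / 15.3 = 0.4889
New dose (same interval) = 1900 × 0.4889 = 928.9 mg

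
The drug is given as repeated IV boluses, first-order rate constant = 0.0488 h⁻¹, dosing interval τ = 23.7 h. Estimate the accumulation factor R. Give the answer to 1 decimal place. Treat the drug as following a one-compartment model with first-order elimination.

e^(−kτ) = e^(−0.04880 × 23.7) = 0.3146
Accumulation ratio R = 1 / (1 − e^(−kτ)) = 1 / (1 − 0.3146) = 1.459

1.5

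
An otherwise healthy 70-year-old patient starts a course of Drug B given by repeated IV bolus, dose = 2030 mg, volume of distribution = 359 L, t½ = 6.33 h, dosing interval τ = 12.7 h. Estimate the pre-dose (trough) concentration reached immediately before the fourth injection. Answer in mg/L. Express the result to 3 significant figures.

1.85 mg/L

C₀ per dose = Dose / Vd = 2030 / 359 = 5.655 mg/L
k = ln2 / t½ = 0.693147 / 6.33 = 0.1095 h⁻¹
Fraction remaining after one interval: r = e^(−kτ) = e^(−0.1095 × 12.7) = 0.2489
Before dose 4, 3 doses have been given (aged 1τ, 2τ, 3τ).
C_trough = C₀ × (r + r² + … + r^3) = C₀ × r(1−r^3)/(1−r)
        = 5.655 × 0.2489 × (1 − 0.01542) / (1 − 0.2489) = 1.845 mg/L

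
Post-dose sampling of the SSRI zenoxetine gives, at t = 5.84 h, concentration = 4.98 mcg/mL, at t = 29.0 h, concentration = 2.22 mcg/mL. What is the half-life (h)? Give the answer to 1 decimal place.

19.9 h

k = ln(C₁/C₂) / (t₂ − t₁) = ln(4.98/2.22) / (29.0 − 5.84)
  = 0.8079 / 23.16 = 0.03488 h⁻¹
t½ = ln2 / k = 0.693147 / 0.03488 = 19.87 h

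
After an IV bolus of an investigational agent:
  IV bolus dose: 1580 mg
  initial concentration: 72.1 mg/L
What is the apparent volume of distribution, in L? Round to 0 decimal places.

22 L

Vd = Dose / C₀ = 1580 / 72.1 = 21.91 L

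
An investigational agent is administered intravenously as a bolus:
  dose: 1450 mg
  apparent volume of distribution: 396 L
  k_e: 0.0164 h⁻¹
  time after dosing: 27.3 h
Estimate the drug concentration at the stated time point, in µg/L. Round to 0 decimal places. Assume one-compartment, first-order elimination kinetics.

C₀ = Dose / Vd = 1450 / 396 = 3.662 mg/L
C = C₀ · e^(−k·t) = 3.662 × e^(−0.01640 × 27.3)
  = 3.662 × 0.6391 = 2.340 mg/L
Convert: 2.340 mg/L × 1000 = 2340 µg/L

2340 µg/L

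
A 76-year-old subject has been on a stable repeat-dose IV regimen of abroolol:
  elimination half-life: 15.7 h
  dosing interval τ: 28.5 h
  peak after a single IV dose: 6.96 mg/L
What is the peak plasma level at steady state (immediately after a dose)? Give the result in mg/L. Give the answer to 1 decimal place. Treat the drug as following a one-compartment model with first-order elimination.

k = ln2 / t½ = 0.693147 / 15.7 = 0.04415 h⁻¹
e^(−kτ) = e^(−0.04415 × 28.5) = 0.2841
Accumulation ratio R = 1 / (1 − e^(−kτ)) = 1 / (1 − 0.2841) = 1.397
Steady-state peak = C₀ × R = 6.96 × 1.397 = 9.723 mg/L

9.7 mg/L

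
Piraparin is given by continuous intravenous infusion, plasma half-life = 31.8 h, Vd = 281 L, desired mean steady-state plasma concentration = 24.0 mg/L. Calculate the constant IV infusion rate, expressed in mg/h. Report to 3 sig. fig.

147 mg/h

k = ln2 / t½ = 0.693147 / 31.8 = 0.02180 h⁻¹
CL = k × Vd = 0.02180 × 281 = 6.126 L/h
At steady state, infusion rate R₀ = Css × CL = 24.0 × 6.126 = 147.0 mg/h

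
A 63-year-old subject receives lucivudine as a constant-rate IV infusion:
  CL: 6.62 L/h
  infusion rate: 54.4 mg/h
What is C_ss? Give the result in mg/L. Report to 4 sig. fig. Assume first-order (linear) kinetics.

At steady state Css = R₀ / CL = 54.4 / 6.620 = 8.218 mg/L

8.218 mg/L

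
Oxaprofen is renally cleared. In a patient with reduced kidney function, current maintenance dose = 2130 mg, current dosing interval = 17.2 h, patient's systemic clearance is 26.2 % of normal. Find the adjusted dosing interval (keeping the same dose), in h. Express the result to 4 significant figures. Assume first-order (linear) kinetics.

65.65 h

To keep the same average steady-state level, dosing rate must scale with clearance.
CL ratio = 26.2 / 100 = 0.2620
New interval (same dose) = 17.2 / 0.2620 = 65.65 h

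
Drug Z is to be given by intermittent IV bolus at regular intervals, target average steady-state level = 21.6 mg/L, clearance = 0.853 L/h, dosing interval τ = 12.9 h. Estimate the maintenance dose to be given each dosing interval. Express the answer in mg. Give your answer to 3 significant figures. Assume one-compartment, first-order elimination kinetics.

238 mg

At steady state, Dose/τ = Css × CL.
Dose = Css × CL × τ = 21.6 × 0.8530 × 12.9 = 237.7 mg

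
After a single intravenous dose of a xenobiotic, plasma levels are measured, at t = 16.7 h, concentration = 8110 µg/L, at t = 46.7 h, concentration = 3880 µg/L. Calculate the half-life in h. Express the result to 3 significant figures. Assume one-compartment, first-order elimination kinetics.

28.2 h

k = ln(C₁/C₂) / (t₂ − t₁) = ln(8110/3880) / (46.7 − 16.7)
  = 0.7373 / 30.00 = 0.02458 h⁻¹
t½ = ln2 / k = 0.693147 / 0.02458 = 28.20 h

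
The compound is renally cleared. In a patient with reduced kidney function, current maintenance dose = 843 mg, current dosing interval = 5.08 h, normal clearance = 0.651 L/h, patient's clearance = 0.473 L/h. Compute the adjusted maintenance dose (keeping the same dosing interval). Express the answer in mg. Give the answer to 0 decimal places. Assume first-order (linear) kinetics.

613 mg

To keep the same average steady-state level, dosing rate must scale with clearance.
CL ratio = 0.473 / 0.651 = 0.7266
New dose (same interval) = 843 × 0.7266 = 612.5 mg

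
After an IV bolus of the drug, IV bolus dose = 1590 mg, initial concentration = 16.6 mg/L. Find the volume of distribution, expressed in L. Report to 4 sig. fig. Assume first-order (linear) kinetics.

95.78 L

Vd = Dose / C₀ = 1590 / 16.6 = 95.78 L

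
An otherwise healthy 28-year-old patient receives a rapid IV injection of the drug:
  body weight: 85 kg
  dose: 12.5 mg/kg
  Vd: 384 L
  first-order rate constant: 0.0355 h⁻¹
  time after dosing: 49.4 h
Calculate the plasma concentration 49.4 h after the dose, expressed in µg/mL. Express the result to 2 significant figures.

0.48 µg/mL

Total dose = 12.5 × 85 = 1063 mg
C₀ = Dose / Vd = 1063 / 384 = 2.768 mg/L
C = C₀ · e^(−k·t) = 2.768 × e^(−0.03550 × 49.4)
  = 2.768 × 0.1731 = 0.4791 mg/L
(0.4791 mg/L = 0.4791 µg/mL)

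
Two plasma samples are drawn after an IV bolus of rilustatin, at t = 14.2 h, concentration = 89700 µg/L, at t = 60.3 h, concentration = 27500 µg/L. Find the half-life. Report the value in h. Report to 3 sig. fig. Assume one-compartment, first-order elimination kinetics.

27.0 h

k = ln(C₁/C₂) / (t₂ − t₁) = ln(89700/27500) / (60.3 − 14.2)
  = 1.182 / 46.10 = 0.02564 h⁻¹
t½ = ln2 / k = 0.693147 / 0.02564 = 27.03 h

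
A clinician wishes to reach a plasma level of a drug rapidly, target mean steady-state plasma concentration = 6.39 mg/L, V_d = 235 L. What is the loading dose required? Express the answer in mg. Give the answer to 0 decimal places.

LD = Css × Vd = 6.39 × 235 = 1502 mg

1502 mg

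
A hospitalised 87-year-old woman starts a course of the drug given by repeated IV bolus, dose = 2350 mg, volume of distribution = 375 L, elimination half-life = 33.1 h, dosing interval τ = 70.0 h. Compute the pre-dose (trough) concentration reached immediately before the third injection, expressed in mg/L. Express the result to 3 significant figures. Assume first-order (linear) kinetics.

1.78 mg/L

C₀ per dose = Dose / Vd = 2350 / 375 = 6.267 mg/L
k = ln2 / t½ = 0.693147 / 33.1 = 0.02094 h⁻¹
Fraction remaining after one interval: r = e^(−kτ) = e^(−0.02094 × 70.0) = 0.2309
Before dose 3, 2 doses have been given (aged 1τ, 2τ).
C_trough = C₀ × (r + r²) = 6.267 × (0.2309 + 0.05331) = 1.781 mg/L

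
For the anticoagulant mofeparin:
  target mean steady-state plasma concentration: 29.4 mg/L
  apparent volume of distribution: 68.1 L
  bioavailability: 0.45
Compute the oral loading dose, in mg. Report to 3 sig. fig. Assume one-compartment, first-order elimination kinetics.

4450 mg

LD = Css × Vd / F = 29.4 × 68.1 / 0.45 = 4449 mg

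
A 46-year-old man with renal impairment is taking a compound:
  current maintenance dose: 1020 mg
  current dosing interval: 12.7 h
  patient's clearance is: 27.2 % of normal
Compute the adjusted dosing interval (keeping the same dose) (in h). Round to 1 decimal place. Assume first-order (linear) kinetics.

46.7 h

To keep the same average steady-state level, dosing rate must scale with clearance.
CL ratio = 27.2 / 100 = 0.2720
New interval (same dose) = 12.7 / 0.2720 = 46.69 h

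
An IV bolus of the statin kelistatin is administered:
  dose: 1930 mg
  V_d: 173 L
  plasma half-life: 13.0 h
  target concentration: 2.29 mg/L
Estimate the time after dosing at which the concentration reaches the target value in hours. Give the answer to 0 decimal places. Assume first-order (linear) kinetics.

C₀ = Dose / Vd = 1930 / 173 = 11.16 mg/L
k = ln2 / t½ = 0.693147 / 13.0 = 0.05332 h⁻¹
t = ln(C₀ / C) / k = ln(11.16 / 2.29) / 0.05332
  = ln(4.873) / 0.05332 = 1.584 / 0.05332 = 29.71 h

30 h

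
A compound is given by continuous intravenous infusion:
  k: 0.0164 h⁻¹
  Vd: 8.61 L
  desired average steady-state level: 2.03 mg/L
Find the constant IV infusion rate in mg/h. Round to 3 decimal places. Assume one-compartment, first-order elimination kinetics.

CL = k × Vd = 0.01640 × 8.61 = 0.1412 L/h
At steady state, infusion rate R₀ = Css × CL = 2.03 × 0.1412 = 0.2866 mg/h

0.287 mg/h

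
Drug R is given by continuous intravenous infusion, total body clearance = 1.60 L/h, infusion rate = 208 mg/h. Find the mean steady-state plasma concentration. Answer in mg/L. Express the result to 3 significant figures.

130 mg/L

At steady state Css = R₀ / CL = 208 / 1.600 = 130.0 mg/L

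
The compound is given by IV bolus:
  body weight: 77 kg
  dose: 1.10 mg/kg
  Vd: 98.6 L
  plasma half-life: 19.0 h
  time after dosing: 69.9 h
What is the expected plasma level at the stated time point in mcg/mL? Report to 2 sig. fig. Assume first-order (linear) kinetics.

Total dose = 1.10 × 77 = 84.70 mg
C₀ = Dose / Vd = 84.70 / 98.6 = 0.8590 mg/L
k = ln2 / t½ = 0.693147 / 19.0 = 0.03648 h⁻¹
C = C₀ · e^(−k·t) = 0.8590 × e^(−0.03648 × 69.9)
  = 0.8590 × 0.07809 = 0.06708 mg/L
(0.06708 mg/L = 0.06708 mcg/mL)

0.067 mcg/mL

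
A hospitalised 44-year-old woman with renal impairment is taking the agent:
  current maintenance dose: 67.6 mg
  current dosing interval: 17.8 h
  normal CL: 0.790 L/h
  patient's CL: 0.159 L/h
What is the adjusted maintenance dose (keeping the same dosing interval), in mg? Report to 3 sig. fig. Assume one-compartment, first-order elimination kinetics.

13.6 mg

To keep the same average steady-state level, dosing rate must scale with clearance.
CL ratio = 0.159 / 0.790 = 0.2013
New dose (same interval) = 67.6 × 0.2013 = 13.61 mg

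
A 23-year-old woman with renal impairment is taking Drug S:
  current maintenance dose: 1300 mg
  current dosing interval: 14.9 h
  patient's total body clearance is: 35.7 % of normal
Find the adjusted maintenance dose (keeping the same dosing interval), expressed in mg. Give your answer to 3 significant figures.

464 mg

To keep the same average steady-state level, dosing rate must scale with clearance.
CL ratio = 35.7 / 100 = 0.3570
New dose (same interval) = 1300 × 0.3570 = 464.1 mg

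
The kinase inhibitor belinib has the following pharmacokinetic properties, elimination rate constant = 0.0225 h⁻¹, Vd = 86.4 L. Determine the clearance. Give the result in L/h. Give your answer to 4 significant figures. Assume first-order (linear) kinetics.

CL = k × Vd = 0.0225 × 86.4 = 1.944 L/h

1.944 L/h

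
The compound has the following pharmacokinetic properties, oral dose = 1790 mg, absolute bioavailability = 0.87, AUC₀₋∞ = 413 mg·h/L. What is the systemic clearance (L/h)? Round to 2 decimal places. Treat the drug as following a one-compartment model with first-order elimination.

CL = F·Dose / AUC = 0.87 × 1790 / 413 = 3.771 L/h

3.77 L/h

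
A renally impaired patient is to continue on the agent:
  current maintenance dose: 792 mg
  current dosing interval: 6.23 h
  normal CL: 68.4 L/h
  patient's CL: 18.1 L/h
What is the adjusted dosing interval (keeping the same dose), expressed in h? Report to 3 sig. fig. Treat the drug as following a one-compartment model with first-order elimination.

23.5 h

To keep the same average steady-state level, dosing rate must scale with clearance.
CL ratio = 18.1 / 68.4 = 0.2646
New interval (same dose) = 6.23 / 0.2646 = 23.54 h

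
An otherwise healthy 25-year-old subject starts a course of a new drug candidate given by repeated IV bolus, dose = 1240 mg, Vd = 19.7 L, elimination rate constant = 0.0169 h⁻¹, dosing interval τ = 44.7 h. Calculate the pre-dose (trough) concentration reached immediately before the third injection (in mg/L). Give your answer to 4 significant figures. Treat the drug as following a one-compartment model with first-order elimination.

43.46 mg/L

C₀ per dose = Dose / Vd = 1240 / 19.7 = 62.94 mg/L
Fraction remaining after one interval: r = e^(−kτ) = e^(−0.01690 × 44.7) = 0.4698
Before dose 3, 2 doses have been given (aged 1τ, 2τ).
C_trough = C₀ × (r + r²) = 62.94 × (0.4698 + 0.2207) = 43.46 mg/L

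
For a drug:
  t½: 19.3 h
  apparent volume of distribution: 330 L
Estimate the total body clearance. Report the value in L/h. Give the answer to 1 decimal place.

k = ln2 / t½ = 0.693147 / 19.3 = 0.03591 h⁻¹
CL = k × Vd = 0.03591 × 330 = 11.85 L/h

11.9 L/h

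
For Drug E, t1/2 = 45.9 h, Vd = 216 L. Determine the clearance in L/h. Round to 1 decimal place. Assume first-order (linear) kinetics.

k = ln2 / t½ = 0.693147 / 45.9 = 0.01510 h⁻¹
CL = k × Vd = 0.01510 × 216 = 3.262 L/h

3.3 L/h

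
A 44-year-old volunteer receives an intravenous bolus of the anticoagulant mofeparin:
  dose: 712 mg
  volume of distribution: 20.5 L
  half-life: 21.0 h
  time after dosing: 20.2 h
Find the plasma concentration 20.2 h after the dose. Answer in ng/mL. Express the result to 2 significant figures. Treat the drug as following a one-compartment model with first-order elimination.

18000 ng/mL

C₀ = Dose / Vd = 712.0 / 20.5 = 34.73 mg/L
k = ln2 / t½ = 0.693147 / 21.0 = 0.03301 h⁻¹
C = C₀ · e^(−k·t) = 34.73 × e^(−0.03301 × 20.2)
  = 34.73 × 0.5133 = 17.83 mg/L
Convert: 17.83 mg/L × 1000 = 17830 ng/mL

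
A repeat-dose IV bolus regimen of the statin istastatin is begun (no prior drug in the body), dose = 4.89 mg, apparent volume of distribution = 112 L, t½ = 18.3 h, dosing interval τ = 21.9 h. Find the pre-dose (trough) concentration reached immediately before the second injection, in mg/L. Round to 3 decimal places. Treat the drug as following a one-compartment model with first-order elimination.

0.019 mg/L

C₀ per dose = Dose / Vd = 4.89 / 112 = 0.04366 mg/L
k = ln2 / t½ = 0.693147 / 18.3 = 0.03788 h⁻¹
Fraction remaining after one interval: r = e^(−kτ) = e^(−0.03788 × 21.9) = 0.4362
Before dose 2, 1 dose has been given (aged 1τ).
C_trough = C₀ × r = 0.04366 × 0.4362 = 0.01904 mg/L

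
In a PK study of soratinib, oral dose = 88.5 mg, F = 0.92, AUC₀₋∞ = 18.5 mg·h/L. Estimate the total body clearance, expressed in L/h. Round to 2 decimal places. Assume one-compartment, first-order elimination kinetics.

CL = F·Dose / AUC = 0.92 × 88.5 / 18.5 = 4.401 L/h

4.40 L/h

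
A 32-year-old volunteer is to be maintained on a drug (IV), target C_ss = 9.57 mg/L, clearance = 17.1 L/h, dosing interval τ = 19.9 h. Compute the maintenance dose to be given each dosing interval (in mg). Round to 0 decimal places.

3257 mg

At steady state, Dose/τ = Css × CL.
Dose = Css × CL × τ = 9.57 × 17.10 × 19.9 = 3257 mg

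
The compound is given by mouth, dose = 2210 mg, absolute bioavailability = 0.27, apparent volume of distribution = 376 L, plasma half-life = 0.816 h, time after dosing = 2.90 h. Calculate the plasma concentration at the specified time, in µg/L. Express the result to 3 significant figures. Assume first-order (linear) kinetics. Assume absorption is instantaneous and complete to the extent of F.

Amount reaching circulation = F × Dose = 0.27 × 2210 = 596.7 mg
C₀ = F·Dose / Vd = 596.7 / 376 = 1.587 mg/L
k = ln2 / t½ = 0.693147 / 0.816 = 0.8494 h⁻¹
C = C₀ · e^(−k·t) = 1.587 × e^(−0.8494 × 2.90)
  = 1.587 × 0.08516 = 0.1351 mg/L
Convert: 0.1351 mg/L × 1000 = 135.1 µg/L

135 µg/L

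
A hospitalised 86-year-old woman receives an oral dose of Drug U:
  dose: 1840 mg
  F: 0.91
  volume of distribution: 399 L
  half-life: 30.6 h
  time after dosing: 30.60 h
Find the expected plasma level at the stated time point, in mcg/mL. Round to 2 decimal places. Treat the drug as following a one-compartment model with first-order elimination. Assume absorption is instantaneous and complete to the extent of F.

2.10 mcg/mL

Amount reaching circulation = F × Dose = 0.91 × 1840 = 1674 mg
C₀ = F·Dose / Vd = 1674 / 399 = 4.195 mg/L
k = ln2 / t½ = 0.693147 / 30.6 = 0.02265 h⁻¹
t / t½ = 30.60 / 30.6 = 1 half-lives
C = C₀ × (1/2)^1 = 4.195 × 0.5000 = 2.098 mg/L
(2.098 mg/L = 2.098 mcg/mL)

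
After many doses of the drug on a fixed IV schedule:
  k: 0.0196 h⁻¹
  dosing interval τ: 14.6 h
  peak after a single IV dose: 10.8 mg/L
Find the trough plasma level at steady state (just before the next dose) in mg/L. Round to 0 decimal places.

33 mg/L

e^(−kτ) = e^(−0.01960 × 14.6) = 0.7511
Accumulation ratio R = 1 / (1 − e^(−kτ)) = 1 / (1 − 0.7511) = 4.018
Steady-state trough = C₀ × R × e^(−kτ) = 10.8 × 4.018 × 0.7511 = 32.59 mg/L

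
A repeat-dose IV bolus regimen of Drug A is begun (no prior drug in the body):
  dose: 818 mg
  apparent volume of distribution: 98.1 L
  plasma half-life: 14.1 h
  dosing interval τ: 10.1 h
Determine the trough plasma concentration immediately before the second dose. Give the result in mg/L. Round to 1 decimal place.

C₀ per dose = Dose / Vd = 818 / 98.1 = 8.338 mg/L
k = ln2 / t½ = 0.693147 / 14.1 = 0.04916 h⁻¹
Fraction remaining after one interval: r = e^(−kτ) = e^(−0.04916 × 10.1) = 0.6086
Before dose 2, 1 dose has been given (aged 1τ).
C_trough = C₀ × r = 8.338 × 0.6086 = 5.075 mg/L

5.1 mg/L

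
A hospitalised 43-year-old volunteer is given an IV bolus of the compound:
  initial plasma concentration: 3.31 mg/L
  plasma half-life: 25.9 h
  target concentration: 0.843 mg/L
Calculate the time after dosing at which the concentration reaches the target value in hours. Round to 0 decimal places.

51 h

k = ln2 / t½ = 0.693147 / 25.9 = 0.02676 h⁻¹
t = ln(C₀ / C) / k = ln(3.310 / 0.843) / 0.02676
  = ln(3.926) / 0.02676 = 1.368 / 0.02676 = 51.12 h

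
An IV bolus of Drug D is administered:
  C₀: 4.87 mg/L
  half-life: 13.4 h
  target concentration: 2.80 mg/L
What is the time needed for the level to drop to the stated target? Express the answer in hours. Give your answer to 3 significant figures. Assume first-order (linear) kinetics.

10.7 h

k = ln2 / t½ = 0.693147 / 13.4 = 0.05173 h⁻¹
t = ln(C₀ / C) / k = ln(4.870 / 2.80) / 0.05173
  = ln(1.739) / 0.05173 = 0.5533 / 0.05173 = 10.70 h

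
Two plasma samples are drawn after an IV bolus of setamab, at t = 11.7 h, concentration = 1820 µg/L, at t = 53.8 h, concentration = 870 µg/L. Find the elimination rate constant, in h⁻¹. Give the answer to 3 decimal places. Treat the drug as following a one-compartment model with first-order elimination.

0.018 h⁻¹

k = ln(C₁/C₂) / (t₂ − t₁) = ln(1820/870) / (53.8 − 11.7)
  = 0.7381 / 42.10 = 0.01753 h⁻¹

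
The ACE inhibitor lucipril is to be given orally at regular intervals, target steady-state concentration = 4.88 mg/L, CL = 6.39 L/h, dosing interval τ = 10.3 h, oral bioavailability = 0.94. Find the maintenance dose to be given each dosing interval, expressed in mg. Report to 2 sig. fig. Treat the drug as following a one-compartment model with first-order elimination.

At steady state, F × (Dose/τ) = Css × CL.
Dose = Css × CL × τ / F = 4.88 × 6.390 × 10.3 / 0.94 = 341.7 mg

340 mg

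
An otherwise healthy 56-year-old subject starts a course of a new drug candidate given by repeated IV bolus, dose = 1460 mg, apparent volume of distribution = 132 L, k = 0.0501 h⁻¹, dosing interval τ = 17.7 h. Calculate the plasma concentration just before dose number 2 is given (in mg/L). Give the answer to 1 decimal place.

4.6 mg/L

C₀ per dose = Dose / Vd = 1460 / 132 = 11.06 mg/L
Fraction remaining after one interval: r = e^(−kτ) = e^(−0.05010 × 17.7) = 0.4120
Before dose 2, 1 dose has been given (aged 1τ).
C_trough = C₀ × r = 11.06 × 0.4120 = 4.557 mg/L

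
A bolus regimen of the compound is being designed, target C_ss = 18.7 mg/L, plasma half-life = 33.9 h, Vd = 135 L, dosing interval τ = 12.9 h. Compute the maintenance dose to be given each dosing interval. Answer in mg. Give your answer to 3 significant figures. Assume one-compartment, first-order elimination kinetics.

666 mg

k = ln2 / t½ = 0.693147 / 33.9 = 0.02045 h⁻¹
CL = k × Vd = 0.02045 × 135 = 2.761 L/h
At steady state, Dose/τ = Css × CL.
Dose = Css × CL × τ = 18.7 × 2.761 × 12.9 = 666.0 mg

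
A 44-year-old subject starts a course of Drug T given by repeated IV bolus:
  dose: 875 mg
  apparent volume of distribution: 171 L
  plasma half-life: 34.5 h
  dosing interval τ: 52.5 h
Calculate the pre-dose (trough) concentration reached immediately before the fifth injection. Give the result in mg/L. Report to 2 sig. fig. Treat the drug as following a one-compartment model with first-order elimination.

C₀ per dose = Dose / Vd = 875 / 171 = 5.117 mg/L
k = ln2 / t½ = 0.693147 / 34.5 = 0.02009 h⁻¹
Fraction remaining after one interval: r = e^(−kτ) = e^(−0.02009 × 52.5) = 0.3483
Before dose 5, 4 doses have been given (aged 1τ, 2τ, 3τ, 4τ).
C_trough = C₀ × (r + r² + … + r^4) = C₀ × r(1−r^4)/(1−r)
        = 5.117 × 0.3483 × (1 − 0.01472) / (1 − 0.3483) = 2.695 mg/L

2.7 mg/L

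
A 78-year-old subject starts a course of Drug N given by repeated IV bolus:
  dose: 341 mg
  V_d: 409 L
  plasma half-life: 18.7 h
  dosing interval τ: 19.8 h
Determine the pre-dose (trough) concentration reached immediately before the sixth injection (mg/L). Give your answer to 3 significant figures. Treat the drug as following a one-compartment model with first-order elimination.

C₀ per dose = Dose / Vd = 341 / 409 = 0.8337 mg/L
k = ln2 / t½ = 0.693147 / 18.7 = 0.03707 h⁻¹
Fraction remaining after one interval: r = e^(−kτ) = e^(−0.03707 × 19.8) = 0.4800
Before dose 6, 5 doses have been given (aged 1τ, 2τ, 3τ, 4τ, 5τ).
C_trough = C₀ × (r + r² + … + r^5) = C₀ × r(1−r^5)/(1−r)
        = 0.8337 × 0.4800 × (1 − 0.02548) / (1 − 0.4800) = 0.7500 mg/L

0.750 mg/L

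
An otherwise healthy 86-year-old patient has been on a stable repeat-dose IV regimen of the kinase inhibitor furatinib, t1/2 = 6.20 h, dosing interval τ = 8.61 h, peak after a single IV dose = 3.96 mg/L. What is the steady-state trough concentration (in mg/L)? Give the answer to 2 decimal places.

2.45 mg/L

k = ln2 / t½ = 0.693147 / 6.20 = 0.1118 h⁻¹
e^(−kτ) = e^(−0.1118 × 8.61) = 0.3819
Accumulation ratio R = 1 / (1 − e^(−kτ)) = 1 / (1 − 0.3819) = 1.618
Steady-state trough = C₀ × R × e^(−kτ) = 3.96 × 1.618 × 0.3819 = 2.447 mg/L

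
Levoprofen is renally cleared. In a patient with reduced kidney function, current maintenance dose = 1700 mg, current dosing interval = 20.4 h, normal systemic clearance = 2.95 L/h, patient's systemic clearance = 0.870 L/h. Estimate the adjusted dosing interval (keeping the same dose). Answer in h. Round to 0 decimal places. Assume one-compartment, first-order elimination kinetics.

To keep the same average steady-state level, dosing rate must scale with clearance.
CL ratio = 0.870 / 2.95 = 0.2949
New interval (same dose) = 20.4 / 0.2949 = 69.18 h

69 h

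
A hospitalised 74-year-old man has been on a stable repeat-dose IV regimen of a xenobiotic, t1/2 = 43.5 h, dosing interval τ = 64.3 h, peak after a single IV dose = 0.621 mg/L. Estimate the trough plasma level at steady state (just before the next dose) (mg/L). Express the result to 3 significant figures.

k = ln2 / t½ = 0.693147 / 43.5 = 0.01593 h⁻¹
e^(−kτ) = e^(−0.01593 × 64.3) = 0.3590
Accumulation ratio R = 1 / (1 − e^(−kτ)) = 1 / (1 − 0.3590) = 1.560
Steady-state trough = C₀ × R × e^(−kτ) = 0.621 × 1.560 × 0.3590 = 0.3478 mg/L

0.348 mg/L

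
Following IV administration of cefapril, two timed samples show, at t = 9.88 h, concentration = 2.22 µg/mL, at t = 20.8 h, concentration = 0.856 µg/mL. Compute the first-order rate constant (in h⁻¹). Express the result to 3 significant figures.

k = ln(C₁/C₂) / (t₂ − t₁) = ln(2.22/0.856) / (20.8 − 9.88)
  = 0.9530 / 10.92 = 0.08727 h⁻¹

0.0873 h⁻¹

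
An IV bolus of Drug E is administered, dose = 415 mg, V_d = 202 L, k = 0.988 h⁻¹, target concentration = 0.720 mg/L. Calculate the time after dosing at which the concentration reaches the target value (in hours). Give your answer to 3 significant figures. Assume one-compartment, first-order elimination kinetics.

1.06 h

C₀ = Dose / Vd = 415.0 / 202 = 2.054 mg/L
t = ln(C₀ / C) / k = ln(2.054 / 0.720) / 0.9880
  = ln(2.853) / 0.9880 = 1.048 / 0.9880 = 1.061 h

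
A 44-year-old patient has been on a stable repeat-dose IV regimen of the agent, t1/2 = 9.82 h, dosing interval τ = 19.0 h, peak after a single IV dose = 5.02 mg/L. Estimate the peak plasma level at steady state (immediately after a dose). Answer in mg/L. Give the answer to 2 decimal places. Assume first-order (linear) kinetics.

6.80 mg/L

k = ln2 / t½ = 0.693147 / 9.82 = 0.07059 h⁻¹
e^(−kτ) = e^(−0.07059 × 19.0) = 0.2615
Accumulation ratio R = 1 / (1 − e^(−kτ)) = 1 / (1 − 0.2615) = 1.354
Steady-state peak = C₀ × R = 5.02 × 1.354 = 6.797 mg/L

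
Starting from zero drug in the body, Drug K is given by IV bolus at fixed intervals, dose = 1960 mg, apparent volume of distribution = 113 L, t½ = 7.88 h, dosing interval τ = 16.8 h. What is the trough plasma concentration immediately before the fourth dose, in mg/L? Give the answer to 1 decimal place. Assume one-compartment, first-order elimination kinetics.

5.1 mg/L

C₀ per dose = Dose / Vd = 1960 / 113 = 17.35 mg/L
k = ln2 / t½ = 0.693147 / 7.88 = 0.08796 h⁻¹
Fraction remaining after one interval: r = e^(−kτ) = e^(−0.08796 × 16.8) = 0.2282
Before dose 4, 3 doses have been given (aged 1τ, 2τ, 3τ).
C_trough = C₀ × (r + r² + … + r^3) = C₀ × r(1−r^3)/(1−r)
        = 17.35 × 0.2282 × (1 − 0.01188) / (1 − 0.2282) = 5.069 mg/L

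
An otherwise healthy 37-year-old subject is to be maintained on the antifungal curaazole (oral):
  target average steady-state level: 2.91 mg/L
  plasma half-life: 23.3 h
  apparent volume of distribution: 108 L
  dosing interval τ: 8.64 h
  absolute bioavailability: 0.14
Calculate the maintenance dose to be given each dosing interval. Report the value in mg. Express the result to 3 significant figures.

k = ln2 / t½ = 0.693147 / 23.3 = 0.02975 h⁻¹
CL = k × Vd = 0.02975 × 108 = 3.213 L/h
At steady state, F × (Dose/τ) = Css × CL.
Dose = Css × CL × τ / F = 2.91 × 3.213 × 8.64 / 0.14 = 577.0 mg

577 mg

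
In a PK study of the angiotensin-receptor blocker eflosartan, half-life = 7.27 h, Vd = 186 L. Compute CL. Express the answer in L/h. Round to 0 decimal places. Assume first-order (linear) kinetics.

k = ln2 / t½ = 0.693147 / 7.27 = 0.09534 h⁻¹
CL = k × Vd = 0.09534 × 186 = 17.73 L/h

18 L/h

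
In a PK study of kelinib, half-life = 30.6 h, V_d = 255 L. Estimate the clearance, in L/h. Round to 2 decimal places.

5.78 L/h

k = ln2 / t½ = 0.693147 / 30.6 = 0.02265 h⁻¹
CL = k × Vd = 0.02265 × 255 = 5.776 L/h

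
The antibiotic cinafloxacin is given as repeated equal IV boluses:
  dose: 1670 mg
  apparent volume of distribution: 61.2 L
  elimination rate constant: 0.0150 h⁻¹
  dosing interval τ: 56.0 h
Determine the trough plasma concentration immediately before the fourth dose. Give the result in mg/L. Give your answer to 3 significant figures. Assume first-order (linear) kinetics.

C₀ per dose = Dose / Vd = 1670 / 61.2 = 27.29 mg/L
Fraction remaining after one interval: r = e^(−kτ) = e^(−0.01500 × 56.0) = 0.4317
Before dose 4, 3 doses have been given (aged 1τ, 2τ, 3τ).
C_trough = C₀ × (r + r² + … + r^3) = C₀ × r(1−r^3)/(1−r)
        = 27.29 × 0.4317 × (1 − 0.08045) / (1 − 0.4317) = 19.06 mg/L

19.1 mg/L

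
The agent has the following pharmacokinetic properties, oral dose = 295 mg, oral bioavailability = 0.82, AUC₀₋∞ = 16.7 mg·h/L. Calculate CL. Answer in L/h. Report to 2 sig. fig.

CL = F·Dose / AUC = 0.82 × 295 / 16.7 = 14.49 L/h

14 L/h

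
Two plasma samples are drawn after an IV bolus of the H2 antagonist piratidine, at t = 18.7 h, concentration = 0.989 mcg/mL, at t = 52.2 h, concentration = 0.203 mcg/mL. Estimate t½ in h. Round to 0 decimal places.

15 h

k = ln(C₁/C₂) / (t₂ − t₁) = ln(0.989/0.203) / (52.2 − 18.7)
  = 1.583 / 33.50 = 0.04725 h⁻¹
t½ = ln2 / k = 0.693147 / 0.04725 = 14.67 h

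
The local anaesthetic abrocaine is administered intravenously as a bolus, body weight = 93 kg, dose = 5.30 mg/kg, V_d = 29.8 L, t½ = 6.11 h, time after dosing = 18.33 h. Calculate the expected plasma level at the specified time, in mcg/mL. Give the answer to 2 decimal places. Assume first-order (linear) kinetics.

Total dose = 5.30 × 93 = 492.9 mg
C₀ = Dose / Vd = 492.9 / 29.8 = 16.54 mg/L
k = ln2 / t½ = 0.693147 / 6.11 = 0.1134 h⁻¹
t / t½ = 18.33 / 6.11 = 3 half-lives
C = C₀ × (1/2)^3 = 16.54 × 0.1250 = 2.068 mg/L
(2.068 mg/L = 2.068 mcg/mL)

2.07 mcg/mL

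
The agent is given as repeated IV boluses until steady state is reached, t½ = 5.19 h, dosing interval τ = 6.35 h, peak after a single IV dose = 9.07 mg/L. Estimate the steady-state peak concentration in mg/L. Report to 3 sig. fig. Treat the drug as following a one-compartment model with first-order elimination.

15.9 mg/L

k = ln2 / t½ = 0.693147 / 5.19 = 0.1336 h⁻¹
e^(−kτ) = e^(−0.1336 × 6.35) = 0.4281
Accumulation ratio R = 1 / (1 − e^(−kτ)) = 1 / (1 − 0.4281) = 1.749
Steady-state peak = C₀ × R = 9.07 × 1.749 = 15.86 mg/L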